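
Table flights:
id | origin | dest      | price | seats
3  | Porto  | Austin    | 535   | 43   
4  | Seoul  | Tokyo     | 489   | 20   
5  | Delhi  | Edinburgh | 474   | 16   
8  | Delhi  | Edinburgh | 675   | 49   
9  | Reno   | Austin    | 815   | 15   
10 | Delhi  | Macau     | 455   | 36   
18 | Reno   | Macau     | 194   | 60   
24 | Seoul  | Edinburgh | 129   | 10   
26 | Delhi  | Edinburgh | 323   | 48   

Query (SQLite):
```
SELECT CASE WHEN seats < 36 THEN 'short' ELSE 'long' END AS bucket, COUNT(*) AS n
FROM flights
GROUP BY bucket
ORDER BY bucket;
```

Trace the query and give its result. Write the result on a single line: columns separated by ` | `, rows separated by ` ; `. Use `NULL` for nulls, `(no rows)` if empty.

long | 5 ; short | 4

Bucket rows by seats < 36 → 'short' else 'long'; count each bucket.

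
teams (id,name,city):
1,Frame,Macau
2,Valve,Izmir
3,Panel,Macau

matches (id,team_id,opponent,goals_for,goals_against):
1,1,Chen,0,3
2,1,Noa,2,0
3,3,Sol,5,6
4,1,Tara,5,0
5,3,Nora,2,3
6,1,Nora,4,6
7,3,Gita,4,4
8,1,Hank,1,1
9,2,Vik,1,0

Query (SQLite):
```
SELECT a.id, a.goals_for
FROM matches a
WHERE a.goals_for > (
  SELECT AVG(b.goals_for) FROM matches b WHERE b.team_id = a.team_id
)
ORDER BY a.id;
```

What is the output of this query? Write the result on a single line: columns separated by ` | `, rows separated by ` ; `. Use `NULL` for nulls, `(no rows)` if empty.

3 | 5 ; 4 | 5 ; 6 | 4 ; 7 | 4

For each matches row a, compute AVG(goals_for) over rows sharing a.team_id.
Keep row a if a.goals_for > that per-group AVG.
  team_id=1: AVG(goals_for) = 2.4
  team_id=2: AVG(goals_for) = 1.0
  team_id=3: AVG(goals_for) = 3.666667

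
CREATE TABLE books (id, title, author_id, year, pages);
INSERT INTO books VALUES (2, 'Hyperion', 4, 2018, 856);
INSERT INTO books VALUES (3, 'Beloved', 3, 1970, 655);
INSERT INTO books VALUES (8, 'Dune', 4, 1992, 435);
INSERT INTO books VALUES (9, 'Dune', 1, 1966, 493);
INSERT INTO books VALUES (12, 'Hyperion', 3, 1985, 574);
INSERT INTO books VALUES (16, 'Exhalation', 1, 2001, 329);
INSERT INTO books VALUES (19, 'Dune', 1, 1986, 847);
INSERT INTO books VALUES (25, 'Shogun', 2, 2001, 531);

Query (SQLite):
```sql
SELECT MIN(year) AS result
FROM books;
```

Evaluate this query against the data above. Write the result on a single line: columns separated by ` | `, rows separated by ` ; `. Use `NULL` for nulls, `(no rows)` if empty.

1966

All year values: [2018, 1970, 1992, 1966, 1985, 2001, 1986, 2001].
MIN of non-NULL values = 1966.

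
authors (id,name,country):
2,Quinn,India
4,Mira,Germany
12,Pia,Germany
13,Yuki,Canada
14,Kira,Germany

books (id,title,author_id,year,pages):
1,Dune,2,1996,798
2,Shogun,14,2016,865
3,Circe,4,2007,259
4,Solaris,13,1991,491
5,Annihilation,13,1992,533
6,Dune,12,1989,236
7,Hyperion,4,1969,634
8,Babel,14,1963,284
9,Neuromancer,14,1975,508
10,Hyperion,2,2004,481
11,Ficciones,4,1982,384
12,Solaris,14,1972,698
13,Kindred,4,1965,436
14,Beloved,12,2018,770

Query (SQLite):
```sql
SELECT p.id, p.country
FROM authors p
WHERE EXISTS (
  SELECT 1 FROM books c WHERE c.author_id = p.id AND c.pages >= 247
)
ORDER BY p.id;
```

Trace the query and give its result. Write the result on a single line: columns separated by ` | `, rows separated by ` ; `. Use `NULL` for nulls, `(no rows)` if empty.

For each authors row, check whether any books with matching author_id has pages >= 247.
Keep rows where that is true.

2 | India ; 4 | Germany ; 12 | Germany ; 13 | Canada ; 14 | Germany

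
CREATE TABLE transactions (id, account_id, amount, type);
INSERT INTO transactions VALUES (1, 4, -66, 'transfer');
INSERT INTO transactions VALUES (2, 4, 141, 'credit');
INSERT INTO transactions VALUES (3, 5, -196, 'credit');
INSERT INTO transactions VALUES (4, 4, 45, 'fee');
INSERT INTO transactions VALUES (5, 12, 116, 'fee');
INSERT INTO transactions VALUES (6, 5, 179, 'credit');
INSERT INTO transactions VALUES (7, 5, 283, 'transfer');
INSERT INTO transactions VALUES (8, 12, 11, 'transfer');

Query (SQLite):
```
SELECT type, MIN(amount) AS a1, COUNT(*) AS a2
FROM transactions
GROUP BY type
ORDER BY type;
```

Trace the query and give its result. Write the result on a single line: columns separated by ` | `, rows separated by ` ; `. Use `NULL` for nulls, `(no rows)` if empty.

Group transactions by type.
Per group compute: MIN(amount), COUNT(*).
  credit: ids {2, 3, 6} → MIN(amount)=-196, COUNT(*)=3
  fee: ids {4, 5} → MIN(amount)=45, COUNT(*)=2
  transfer: ids {1, 7, 8} → MIN(amount)=-66, COUNT(*)=3

credit | -196 | 3 ; fee | 45 | 2 ; transfer | -66 | 3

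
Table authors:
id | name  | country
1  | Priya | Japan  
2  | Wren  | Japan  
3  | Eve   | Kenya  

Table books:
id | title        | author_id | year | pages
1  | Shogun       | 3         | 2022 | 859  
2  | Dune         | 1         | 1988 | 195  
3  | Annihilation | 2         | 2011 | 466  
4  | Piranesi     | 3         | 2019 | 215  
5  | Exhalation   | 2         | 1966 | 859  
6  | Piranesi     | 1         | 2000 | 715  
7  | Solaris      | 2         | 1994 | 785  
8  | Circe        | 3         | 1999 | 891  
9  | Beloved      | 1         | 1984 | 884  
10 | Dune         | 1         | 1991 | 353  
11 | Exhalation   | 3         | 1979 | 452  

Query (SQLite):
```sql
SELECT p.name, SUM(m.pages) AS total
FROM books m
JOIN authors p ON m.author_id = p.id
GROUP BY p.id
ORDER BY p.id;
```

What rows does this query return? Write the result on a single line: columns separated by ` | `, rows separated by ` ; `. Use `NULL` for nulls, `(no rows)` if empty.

Join each books row to its authors via author_id.
Group joined rows by authors.id; compute SUM(m.pages) per group.
  1: ids {2, 6, 9, 10} → SUM(m.pages)=2147
  2: ids {3, 5, 7} → SUM(m.pages)=2110
  3: ids {1, 4, 8, 11} → SUM(m.pages)=2417

Priya | 2147 ; Wren | 2110 ; Eve | 2417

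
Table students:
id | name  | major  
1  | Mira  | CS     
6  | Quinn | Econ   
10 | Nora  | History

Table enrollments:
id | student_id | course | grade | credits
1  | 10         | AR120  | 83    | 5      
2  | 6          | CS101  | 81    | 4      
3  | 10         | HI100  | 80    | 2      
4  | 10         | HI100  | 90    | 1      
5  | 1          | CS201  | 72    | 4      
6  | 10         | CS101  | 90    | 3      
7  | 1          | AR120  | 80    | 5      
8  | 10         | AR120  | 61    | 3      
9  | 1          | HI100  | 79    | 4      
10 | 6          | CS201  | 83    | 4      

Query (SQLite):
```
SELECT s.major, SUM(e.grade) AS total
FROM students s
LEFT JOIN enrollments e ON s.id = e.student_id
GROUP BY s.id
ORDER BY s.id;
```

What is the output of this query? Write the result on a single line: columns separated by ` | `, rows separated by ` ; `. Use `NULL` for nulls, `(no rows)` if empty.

LEFT JOIN keeps every students row; unmatched ones get NULL for enrollments columns.
Group by students.id and compute SUM(e.grade). SUM over an all-NULL group is NULL.
  1: ids {5, 7, 9} → SUM(e.grade)=231
  6: ids {2, 10} → SUM(e.grade)=164
  10: ids {1, 3, 4, 6, 8} → SUM(e.grade)=404

CS | 231 ; Econ | 164 ; History | 404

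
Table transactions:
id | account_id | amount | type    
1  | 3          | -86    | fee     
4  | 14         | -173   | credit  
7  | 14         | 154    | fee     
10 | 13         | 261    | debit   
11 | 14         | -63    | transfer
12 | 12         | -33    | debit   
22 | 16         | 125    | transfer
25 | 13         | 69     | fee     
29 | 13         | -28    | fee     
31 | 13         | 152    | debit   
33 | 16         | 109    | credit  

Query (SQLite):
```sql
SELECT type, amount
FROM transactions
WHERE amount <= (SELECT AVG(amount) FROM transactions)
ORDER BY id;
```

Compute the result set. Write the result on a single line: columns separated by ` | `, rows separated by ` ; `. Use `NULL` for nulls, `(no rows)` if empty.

Scalar subquery: AVG(amount) over all transactions rows = 44.272727 (≈; comparison uses full precision).
Keep rows where amount <= that value.

fee | -86 ; credit | -173 ; transfer | -63 ; debit | -33 ; fee | -28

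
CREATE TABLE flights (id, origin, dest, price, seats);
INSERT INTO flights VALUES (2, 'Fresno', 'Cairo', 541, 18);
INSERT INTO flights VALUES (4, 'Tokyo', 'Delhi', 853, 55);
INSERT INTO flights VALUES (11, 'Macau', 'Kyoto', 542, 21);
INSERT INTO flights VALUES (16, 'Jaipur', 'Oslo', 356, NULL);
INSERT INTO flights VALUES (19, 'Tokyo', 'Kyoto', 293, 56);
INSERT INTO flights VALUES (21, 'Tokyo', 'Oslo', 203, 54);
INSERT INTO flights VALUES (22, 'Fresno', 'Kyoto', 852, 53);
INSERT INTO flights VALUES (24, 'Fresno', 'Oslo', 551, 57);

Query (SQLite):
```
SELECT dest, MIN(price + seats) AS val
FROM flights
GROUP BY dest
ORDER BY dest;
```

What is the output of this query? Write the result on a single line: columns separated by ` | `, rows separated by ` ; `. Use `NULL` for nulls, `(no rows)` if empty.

Cairo | 559 ; Delhi | 908 ; Kyoto | 349 ; Oslo | 257

For each row compute price + seats.
Group by dest; take MIN of the expression per group.
  Cairo: ids {2} → MIN(price + seats)=559
  Delhi: ids {4} → MIN(price + seats)=908
  Kyoto: ids {11, 19, 22} → MIN(price + seats)=349
  Oslo: ids {16, 21, 24} → MIN(price + seats)=257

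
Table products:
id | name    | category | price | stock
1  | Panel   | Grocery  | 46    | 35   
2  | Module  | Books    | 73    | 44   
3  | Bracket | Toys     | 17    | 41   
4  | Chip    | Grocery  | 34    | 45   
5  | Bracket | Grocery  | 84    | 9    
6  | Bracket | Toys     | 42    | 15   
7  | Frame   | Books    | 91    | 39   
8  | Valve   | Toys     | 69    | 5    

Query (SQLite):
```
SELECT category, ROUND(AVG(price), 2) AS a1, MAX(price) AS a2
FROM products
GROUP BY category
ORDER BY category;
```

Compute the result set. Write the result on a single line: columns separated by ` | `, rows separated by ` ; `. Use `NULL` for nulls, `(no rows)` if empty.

Books | 82 | 91 ; Grocery | 54.67 | 84 ; Toys | 42.67 | 69

Group products by category.
Per group compute: ROUND(AVG(price), 2), MAX(price).
  Books: ids {2, 7} → ROUND(AVG(price), 2)=82, MAX(price)=91
  Grocery: ids {1, 4, 5} → ROUND(AVG(price), 2)=54.67, MAX(price)=84
  Toys: ids {3, 6, 8} → ROUND(AVG(price), 2)=42.67, MAX(price)=69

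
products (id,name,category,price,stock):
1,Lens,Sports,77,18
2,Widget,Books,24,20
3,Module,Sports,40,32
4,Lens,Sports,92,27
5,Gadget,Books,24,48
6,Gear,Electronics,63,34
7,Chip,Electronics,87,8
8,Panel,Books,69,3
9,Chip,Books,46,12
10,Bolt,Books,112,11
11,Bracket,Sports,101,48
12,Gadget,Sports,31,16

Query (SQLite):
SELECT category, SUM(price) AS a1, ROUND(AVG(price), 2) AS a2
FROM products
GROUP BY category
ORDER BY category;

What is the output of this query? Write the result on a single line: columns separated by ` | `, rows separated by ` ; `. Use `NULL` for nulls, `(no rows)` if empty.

Books | 275 | 55 ; Electronics | 150 | 75 ; Sports | 341 | 68.2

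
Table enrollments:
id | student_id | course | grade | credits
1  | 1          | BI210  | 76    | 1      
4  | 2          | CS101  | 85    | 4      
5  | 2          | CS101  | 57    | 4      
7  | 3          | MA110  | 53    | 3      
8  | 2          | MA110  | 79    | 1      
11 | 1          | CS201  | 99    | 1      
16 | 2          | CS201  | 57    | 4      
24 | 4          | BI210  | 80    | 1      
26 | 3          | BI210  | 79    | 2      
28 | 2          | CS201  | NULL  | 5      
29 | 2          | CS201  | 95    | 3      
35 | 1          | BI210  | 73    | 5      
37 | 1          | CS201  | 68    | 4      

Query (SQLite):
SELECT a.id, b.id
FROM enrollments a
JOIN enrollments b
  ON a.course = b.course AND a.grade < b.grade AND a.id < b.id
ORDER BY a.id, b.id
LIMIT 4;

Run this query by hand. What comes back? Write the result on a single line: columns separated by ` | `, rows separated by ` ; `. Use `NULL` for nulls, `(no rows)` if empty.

Pairs (a,b) with same course, a.grade < b.grade, a.id < b.id.
course groups: BI210:{1,24,26,35} CS101:{4,5} CS201:{11,16,28,29,37} MA110:{7,8}
Ordered by (a.id, b.id); first 4.

1 | 24 ; 1 | 26 ; 7 | 8 ; 16 | 29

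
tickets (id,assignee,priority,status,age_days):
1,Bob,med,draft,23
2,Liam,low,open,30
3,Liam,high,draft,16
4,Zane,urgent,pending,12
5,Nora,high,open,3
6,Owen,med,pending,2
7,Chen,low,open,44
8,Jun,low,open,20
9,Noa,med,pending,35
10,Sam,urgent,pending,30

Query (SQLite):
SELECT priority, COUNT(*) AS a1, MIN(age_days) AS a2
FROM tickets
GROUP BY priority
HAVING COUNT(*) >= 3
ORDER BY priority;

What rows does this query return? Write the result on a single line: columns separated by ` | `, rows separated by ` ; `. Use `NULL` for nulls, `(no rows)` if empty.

low | 3 | 20 ; med | 3 | 2

Group tickets by priority.
Per group compute: COUNT(*), MIN(age_days).
HAVING: drop groups with fewer than 3 rows.
  high: ids {3, 5} → COUNT(*)=2, MIN(age_days)=3
  low: ids {2, 7, 8} → COUNT(*)=3, MIN(age_days)=20
  med: ids {1, 6, 9} → COUNT(*)=3, MIN(age_days)=2
  urgent: ids {4, 10} → COUNT(*)=2, MIN(age_days)=12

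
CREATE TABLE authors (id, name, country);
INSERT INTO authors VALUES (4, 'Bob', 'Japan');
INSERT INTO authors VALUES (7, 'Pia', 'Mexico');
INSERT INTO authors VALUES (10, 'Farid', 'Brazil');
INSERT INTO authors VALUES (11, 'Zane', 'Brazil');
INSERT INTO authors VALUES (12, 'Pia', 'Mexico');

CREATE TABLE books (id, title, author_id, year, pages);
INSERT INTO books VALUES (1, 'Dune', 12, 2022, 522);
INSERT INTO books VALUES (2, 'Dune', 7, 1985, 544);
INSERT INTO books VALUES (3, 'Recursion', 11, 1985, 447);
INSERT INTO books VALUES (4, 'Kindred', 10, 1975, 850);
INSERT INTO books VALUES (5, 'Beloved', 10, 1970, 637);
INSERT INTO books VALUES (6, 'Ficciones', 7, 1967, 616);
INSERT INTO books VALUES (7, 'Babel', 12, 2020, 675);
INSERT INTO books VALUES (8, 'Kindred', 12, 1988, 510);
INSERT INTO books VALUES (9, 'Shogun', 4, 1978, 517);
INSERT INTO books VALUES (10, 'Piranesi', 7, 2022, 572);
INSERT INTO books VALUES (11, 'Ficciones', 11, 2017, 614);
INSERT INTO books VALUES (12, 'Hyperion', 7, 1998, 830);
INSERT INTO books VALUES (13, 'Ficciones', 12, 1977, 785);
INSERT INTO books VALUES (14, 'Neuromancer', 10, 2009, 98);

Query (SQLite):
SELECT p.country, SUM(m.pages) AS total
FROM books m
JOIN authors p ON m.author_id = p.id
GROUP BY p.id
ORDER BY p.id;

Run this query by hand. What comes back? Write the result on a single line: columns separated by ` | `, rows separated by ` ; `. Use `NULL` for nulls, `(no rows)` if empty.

Join each books row to its authors via author_id.
Group joined rows by authors.id; compute SUM(m.pages) per group.
  4: ids {9} → SUM(m.pages)=517
  7: ids {2, 6, 10, 12} → SUM(m.pages)=2562
  10: ids {4, 5, 14} → SUM(m.pages)=1585
  11: ids {3, 11} → SUM(m.pages)=1061
  12: ids {1, 7, 8, 13} → SUM(m.pages)=2492

Japan | 517 ; Mexico | 2562 ; Brazil | 1585 ; Brazil | 1061 ; Mexico | 2492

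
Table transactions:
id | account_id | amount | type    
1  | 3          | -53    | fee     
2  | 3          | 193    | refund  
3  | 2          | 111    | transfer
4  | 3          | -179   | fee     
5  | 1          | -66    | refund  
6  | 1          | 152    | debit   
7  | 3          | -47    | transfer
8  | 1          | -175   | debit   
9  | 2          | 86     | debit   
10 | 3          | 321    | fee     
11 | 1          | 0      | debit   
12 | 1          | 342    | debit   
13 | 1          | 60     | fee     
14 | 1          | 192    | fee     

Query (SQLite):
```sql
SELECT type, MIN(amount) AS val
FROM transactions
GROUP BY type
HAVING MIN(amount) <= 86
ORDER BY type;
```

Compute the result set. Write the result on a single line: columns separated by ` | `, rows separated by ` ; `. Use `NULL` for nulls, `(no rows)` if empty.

Partition transactions by type; compute MIN(amount) within each group.
HAVING: keep groups where MIN(amount) <= 86.
  debit: ids {6, 8, 9, 11, 12} → MIN(amount)=-175
  fee: ids {1, 4, 10, 13, 14} → MIN(amount)=-179
  refund: ids {2, 5} → MIN(amount)=-66
  transfer: ids {3, 7} → MIN(amount)=-47

debit | -175 ; fee | -179 ; refund | -66 ; transfer | -47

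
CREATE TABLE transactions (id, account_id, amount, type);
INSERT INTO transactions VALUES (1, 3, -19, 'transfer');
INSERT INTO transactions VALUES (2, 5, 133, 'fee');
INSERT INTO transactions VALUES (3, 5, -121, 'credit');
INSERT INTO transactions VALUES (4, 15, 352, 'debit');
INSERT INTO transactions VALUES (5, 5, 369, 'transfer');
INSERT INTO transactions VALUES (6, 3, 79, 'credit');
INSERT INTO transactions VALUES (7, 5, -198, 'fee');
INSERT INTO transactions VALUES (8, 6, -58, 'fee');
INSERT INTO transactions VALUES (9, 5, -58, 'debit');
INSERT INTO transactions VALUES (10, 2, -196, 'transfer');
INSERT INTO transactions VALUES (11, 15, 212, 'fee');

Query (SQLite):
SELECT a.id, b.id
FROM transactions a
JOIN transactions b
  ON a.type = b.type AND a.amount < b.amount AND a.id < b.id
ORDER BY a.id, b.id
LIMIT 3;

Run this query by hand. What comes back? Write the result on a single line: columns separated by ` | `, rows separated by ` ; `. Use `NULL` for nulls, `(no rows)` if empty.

1 | 5 ; 2 | 11 ; 3 | 6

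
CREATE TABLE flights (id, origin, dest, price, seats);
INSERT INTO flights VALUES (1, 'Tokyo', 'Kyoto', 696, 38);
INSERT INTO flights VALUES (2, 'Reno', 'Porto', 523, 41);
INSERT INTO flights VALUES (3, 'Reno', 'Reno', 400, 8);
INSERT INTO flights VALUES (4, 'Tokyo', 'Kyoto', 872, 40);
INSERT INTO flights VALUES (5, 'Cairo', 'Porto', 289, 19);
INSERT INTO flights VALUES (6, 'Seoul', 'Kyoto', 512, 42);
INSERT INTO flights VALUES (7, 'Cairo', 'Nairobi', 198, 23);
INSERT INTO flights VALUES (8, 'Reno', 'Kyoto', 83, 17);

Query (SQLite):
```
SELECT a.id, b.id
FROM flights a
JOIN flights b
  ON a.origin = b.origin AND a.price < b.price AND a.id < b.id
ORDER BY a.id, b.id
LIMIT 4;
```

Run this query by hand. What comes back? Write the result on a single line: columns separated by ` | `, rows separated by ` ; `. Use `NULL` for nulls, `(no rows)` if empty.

Pairs (a,b) with same origin, a.price < b.price, a.id < b.id.
origin groups: Cairo:{5,7} Reno:{2,3,8} Seoul:{6} Tokyo:{1,4}
Ordered by (a.id, b.id); first 4.

1 | 4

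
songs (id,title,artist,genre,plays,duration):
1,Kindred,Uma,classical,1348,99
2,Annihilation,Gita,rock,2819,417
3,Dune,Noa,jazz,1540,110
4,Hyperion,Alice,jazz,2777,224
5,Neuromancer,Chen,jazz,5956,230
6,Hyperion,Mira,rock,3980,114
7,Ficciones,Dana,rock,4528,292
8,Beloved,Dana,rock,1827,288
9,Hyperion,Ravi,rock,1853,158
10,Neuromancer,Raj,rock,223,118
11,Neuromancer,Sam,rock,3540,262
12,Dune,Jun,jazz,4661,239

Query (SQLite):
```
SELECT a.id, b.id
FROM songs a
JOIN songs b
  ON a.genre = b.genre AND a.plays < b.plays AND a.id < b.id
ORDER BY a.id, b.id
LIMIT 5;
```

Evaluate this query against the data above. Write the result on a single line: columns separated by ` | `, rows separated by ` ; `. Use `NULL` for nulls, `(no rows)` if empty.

2 | 6 ; 2 | 7 ; 2 | 11 ; 3 | 4 ; 3 | 5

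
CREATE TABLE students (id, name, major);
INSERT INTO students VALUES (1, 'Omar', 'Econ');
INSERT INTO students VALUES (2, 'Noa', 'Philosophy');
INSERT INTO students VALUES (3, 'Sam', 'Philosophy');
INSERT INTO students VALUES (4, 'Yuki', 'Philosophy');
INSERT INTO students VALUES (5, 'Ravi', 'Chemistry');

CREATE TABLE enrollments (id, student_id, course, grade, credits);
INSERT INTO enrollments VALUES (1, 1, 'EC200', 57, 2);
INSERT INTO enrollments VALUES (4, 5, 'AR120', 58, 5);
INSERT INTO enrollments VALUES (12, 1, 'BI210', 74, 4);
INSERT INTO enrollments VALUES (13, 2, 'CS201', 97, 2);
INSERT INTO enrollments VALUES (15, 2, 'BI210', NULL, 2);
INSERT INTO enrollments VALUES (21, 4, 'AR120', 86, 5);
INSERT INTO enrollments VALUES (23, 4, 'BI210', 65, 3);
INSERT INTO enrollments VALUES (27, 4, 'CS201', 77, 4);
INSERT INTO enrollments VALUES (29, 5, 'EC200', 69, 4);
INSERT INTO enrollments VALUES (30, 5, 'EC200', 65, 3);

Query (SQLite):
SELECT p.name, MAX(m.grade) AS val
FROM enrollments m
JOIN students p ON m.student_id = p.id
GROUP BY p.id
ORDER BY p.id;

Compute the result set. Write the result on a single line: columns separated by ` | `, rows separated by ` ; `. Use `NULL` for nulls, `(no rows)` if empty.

Omar | 74 ; Noa | 97 ; Yuki | 86 ; Ravi | 69

Join each enrollments row to its students via student_id.
Group joined rows by students.id; compute MAX(m.grade) per group.
  1: ids {1, 12} → MAX(m.grade)=74
  2: ids {13, 15} → MAX(m.grade)=97
  4: ids {21, 23, 27} → MAX(m.grade)=86
  5: ids {4, 29, 30} → MAX(m.grade)=69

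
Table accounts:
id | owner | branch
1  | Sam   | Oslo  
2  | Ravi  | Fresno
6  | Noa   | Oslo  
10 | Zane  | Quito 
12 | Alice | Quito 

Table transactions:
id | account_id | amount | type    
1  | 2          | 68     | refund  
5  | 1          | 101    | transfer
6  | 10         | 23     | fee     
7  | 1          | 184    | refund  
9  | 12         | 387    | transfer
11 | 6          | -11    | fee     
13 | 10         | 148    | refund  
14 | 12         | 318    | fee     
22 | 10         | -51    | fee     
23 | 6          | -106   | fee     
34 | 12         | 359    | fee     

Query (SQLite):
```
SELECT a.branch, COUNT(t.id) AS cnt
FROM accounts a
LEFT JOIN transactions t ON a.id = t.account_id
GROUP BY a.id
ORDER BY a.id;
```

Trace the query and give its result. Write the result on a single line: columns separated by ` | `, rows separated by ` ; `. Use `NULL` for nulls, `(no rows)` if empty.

LEFT JOIN keeps every accounts row; unmatched ones get NULL for transactions columns.
Group by accounts.id and compute COUNT(t.id). COUNT(col) of an all-NULL group is 0.
  1: ids {5, 7} → COUNT(t.id)=2
  2: ids {1} → COUNT(t.id)=1
  6: ids {11, 23} → COUNT(t.id)=2
  10: ids {6, 13, 22} → COUNT(t.id)=3
  12: ids {9, 14, 34} → COUNT(t.id)=3

Oslo | 2 ; Fresno | 1 ; Oslo | 2 ; Quito | 3 ; Quito | 3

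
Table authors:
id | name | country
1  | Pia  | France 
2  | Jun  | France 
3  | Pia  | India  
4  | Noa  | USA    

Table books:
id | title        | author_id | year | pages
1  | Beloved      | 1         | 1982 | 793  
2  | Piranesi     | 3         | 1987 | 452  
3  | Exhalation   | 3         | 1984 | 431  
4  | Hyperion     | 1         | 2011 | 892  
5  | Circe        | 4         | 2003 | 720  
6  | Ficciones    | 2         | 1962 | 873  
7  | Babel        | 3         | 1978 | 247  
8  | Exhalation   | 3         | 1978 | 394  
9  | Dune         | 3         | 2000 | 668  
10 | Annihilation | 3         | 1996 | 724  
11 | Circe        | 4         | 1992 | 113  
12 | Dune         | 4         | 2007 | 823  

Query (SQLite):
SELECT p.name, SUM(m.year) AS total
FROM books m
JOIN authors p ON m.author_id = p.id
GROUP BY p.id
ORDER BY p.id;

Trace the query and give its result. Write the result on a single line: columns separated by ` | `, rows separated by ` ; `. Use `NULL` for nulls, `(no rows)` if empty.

Join each books row to its authors via author_id.
Group joined rows by authors.id; compute SUM(m.year) per group.
  1: ids {1, 4} → SUM(m.year)=3993
  2: ids {6} → SUM(m.year)=1962
  3: ids {2, 3, 7, 8, 9, 10} → SUM(m.year)=11923
  4: ids {5, 11, 12} → SUM(m.year)=6002

Pia | 3993 ; Jun | 1962 ; Pia | 11923 ; Noa | 6002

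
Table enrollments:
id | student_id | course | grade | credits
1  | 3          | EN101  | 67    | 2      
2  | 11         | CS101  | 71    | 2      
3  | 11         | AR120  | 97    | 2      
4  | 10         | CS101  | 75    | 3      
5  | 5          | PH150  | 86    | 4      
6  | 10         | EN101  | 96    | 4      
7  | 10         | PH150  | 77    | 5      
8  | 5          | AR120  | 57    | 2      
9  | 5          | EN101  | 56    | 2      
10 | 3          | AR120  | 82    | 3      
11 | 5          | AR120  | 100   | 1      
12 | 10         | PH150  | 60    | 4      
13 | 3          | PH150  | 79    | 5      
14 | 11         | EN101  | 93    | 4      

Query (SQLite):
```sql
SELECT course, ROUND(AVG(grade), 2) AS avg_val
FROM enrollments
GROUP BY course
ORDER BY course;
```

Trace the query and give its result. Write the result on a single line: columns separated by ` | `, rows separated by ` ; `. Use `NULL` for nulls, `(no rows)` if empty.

AR120 | 84 ; CS101 | 73 ; EN101 | 78 ; PH150 | 75.5

Partition enrollments by course; compute ROUND(AVG(grade), 2) within each group.
  AR120: ids {3, 8, 10, 11} → ROUND(AVG(grade), 2)=84
  CS101: ids {2, 4} → ROUND(AVG(grade), 2)=73
  EN101: ids {1, 6, 9, 14} → ROUND(AVG(grade), 2)=78
  PH150: ids {5, 7, 12, 13} → ROUND(AVG(grade), 2)=75.5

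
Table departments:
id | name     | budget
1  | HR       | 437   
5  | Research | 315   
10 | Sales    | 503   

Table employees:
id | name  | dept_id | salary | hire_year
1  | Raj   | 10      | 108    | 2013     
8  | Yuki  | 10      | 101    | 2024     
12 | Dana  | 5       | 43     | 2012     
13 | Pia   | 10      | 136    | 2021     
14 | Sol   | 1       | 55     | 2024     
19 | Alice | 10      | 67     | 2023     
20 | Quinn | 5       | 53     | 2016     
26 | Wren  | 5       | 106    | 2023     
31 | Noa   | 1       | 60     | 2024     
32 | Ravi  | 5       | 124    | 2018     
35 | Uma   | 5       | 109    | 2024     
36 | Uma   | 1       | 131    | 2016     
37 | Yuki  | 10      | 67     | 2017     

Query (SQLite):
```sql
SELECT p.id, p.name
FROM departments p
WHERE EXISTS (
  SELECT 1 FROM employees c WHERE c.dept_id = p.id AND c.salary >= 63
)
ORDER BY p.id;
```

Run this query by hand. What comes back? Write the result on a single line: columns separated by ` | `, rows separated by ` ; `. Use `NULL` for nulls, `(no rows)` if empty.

1 | HR ; 5 | Research ; 10 | Sales

For each departments row, check whether any employees with matching dept_id has salary >= 63.
Keep rows where that is true.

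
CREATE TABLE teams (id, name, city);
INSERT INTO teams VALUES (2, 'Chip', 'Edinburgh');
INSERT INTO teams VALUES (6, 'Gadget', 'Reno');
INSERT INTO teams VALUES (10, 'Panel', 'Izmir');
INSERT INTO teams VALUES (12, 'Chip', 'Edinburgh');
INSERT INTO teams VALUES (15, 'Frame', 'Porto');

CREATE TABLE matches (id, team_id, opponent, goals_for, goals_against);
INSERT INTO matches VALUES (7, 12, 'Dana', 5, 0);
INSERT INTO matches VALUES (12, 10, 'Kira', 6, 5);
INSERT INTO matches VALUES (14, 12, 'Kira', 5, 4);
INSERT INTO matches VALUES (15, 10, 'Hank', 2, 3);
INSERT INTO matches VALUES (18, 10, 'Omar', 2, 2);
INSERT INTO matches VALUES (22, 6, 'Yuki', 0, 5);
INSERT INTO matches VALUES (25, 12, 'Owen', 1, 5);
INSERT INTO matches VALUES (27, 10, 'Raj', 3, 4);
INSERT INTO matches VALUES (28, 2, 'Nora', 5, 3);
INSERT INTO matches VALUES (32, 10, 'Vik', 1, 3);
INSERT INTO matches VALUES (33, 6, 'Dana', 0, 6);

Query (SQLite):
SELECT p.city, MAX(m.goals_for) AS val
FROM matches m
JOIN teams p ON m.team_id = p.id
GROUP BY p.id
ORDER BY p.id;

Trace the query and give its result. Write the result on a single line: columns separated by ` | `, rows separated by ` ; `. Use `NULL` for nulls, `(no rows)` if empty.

Edinburgh | 5 ; Reno | 0 ; Izmir | 6 ; Edinburgh | 5

Join each matches row to its teams via team_id.
Group joined rows by teams.id; compute MAX(m.goals_for) per group.
  2: ids {28} → MAX(m.goals_for)=5
  6: ids {22, 33} → MAX(m.goals_for)=0
  10: ids {12, 15, 18, 27, 32} → MAX(m.goals_for)=6
  12: ids {7, 14, 25} → MAX(m.goals_for)=5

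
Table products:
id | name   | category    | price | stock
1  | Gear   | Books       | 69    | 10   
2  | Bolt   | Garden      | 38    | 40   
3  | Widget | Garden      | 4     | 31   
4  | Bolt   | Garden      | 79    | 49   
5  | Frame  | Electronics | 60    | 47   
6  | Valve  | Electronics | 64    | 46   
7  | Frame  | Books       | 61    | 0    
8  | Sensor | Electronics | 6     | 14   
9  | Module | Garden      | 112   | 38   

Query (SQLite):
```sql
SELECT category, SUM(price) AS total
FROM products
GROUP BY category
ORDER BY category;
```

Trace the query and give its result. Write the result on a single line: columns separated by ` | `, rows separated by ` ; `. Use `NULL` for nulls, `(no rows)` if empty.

Partition products by category; compute SUM(price) within each group.
  Books: ids {1, 7} → SUM(price)=130
  Electronics: ids {5, 6, 8} → SUM(price)=130
  Garden: ids {2, 3, 4, 9} → SUM(price)=233

Books | 130 ; Electronics | 130 ; Garden | 233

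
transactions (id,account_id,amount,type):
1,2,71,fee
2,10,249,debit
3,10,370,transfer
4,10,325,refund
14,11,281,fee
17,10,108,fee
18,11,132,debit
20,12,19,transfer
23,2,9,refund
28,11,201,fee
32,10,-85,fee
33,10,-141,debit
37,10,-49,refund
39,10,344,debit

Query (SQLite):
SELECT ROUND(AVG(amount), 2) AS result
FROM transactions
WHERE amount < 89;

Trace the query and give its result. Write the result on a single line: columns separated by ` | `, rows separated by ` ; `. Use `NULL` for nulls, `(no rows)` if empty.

-29.33

Rows where amount < 89 → amount values: [71, 19, 9, -85, -141, -49].
AVG = -176 / 6 (rounded to 2 dp).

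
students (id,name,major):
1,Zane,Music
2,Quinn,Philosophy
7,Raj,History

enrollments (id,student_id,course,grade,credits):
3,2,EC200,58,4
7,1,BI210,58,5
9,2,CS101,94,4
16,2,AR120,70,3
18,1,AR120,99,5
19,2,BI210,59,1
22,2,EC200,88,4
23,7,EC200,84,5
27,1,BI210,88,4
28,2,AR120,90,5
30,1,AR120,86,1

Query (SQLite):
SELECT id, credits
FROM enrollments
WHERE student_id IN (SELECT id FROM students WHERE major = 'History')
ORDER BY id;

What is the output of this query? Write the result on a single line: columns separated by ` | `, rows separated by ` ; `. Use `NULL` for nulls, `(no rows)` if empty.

23 | 5

Inner query: students.id where major = 'History'.
Outer: keep enrollments rows whose student_id is in that set.
Inner query → {7}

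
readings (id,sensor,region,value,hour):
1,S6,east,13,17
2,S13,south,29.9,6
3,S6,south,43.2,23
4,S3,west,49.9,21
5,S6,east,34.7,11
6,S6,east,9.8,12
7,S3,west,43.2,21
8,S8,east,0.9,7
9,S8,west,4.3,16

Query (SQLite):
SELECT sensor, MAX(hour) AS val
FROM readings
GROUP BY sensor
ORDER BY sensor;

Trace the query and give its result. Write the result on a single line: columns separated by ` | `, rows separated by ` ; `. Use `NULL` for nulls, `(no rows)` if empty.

S13 | 6 ; S3 | 21 ; S6 | 23 ; S8 | 16

Partition readings by sensor; compute MAX(hour) within each group.
  S13: ids {2} → MAX(hour)=6
  S3: ids {4, 7} → MAX(hour)=21
  S6: ids {1, 3, 5, 6} → MAX(hour)=23
  S8: ids {8, 9} → MAX(hour)=16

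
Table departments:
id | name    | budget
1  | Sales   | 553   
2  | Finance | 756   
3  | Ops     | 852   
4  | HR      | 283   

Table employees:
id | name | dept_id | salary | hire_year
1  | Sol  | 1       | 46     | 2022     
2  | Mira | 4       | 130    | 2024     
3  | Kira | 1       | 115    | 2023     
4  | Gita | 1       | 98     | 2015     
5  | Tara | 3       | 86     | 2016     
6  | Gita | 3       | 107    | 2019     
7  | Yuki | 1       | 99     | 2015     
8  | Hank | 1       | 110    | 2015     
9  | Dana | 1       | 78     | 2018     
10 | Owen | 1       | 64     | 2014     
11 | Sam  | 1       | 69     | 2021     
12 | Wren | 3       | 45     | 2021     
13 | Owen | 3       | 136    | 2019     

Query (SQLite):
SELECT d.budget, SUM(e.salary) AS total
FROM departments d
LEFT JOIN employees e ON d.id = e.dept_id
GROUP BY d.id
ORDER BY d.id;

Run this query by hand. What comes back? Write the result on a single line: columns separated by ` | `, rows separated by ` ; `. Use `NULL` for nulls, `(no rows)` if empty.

553 | 679 ; 756 | NULL ; 852 | 374 ; 283 | 130

LEFT JOIN keeps every departments row; unmatched ones get NULL for employees columns.
Group by departments.id and compute SUM(e.salary). SUM over an all-NULL group is NULL.
  1: ids {1, 3, 4, 7, 8, 9, 10, 11} → SUM(e.salary)=679
  2: ids {—} → SUM(e.salary)=NULL
  3: ids {5, 6, 12, 13} → SUM(e.salary)=374
  4: ids {2} → SUM(e.salary)=130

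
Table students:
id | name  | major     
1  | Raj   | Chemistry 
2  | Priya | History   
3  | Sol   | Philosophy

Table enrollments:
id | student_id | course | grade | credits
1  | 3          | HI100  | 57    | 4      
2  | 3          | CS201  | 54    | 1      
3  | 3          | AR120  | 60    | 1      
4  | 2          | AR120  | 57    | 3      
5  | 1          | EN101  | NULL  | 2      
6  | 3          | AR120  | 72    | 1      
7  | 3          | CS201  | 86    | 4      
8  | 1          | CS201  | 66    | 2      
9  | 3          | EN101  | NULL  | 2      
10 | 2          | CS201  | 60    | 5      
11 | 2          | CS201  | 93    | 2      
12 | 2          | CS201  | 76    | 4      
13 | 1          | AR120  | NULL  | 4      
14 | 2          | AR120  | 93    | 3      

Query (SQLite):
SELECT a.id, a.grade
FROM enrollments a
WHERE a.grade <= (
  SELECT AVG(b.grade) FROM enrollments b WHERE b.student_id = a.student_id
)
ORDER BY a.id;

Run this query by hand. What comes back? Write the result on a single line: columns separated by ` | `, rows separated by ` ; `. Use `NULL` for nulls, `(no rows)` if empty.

For each enrollments row a, compute AVG(grade) over rows sharing a.student_id.
Keep row a if a.grade <= that per-group AVG.
  student_id=1: AVG(grade) = 66.0
  student_id=2: AVG(grade) = 75.8
  student_id=3: AVG(grade) = 65.8

1 | 57 ; 2 | 54 ; 3 | 60 ; 4 | 57 ; 8 | 66 ; 10 | 60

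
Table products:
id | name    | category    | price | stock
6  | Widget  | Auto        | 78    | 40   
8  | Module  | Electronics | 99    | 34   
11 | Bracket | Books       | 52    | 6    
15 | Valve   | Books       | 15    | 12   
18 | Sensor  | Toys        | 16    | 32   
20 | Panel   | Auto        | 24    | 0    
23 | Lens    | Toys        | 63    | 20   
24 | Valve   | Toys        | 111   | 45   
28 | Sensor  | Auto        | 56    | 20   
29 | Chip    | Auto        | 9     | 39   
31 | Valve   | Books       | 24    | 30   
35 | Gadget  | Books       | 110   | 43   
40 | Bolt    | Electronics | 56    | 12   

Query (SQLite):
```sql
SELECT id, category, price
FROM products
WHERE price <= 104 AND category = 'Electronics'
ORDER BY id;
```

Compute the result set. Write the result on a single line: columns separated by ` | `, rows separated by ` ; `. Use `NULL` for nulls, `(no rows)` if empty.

8 | Electronics | 99 ; 40 | Electronics | 56

price <= 104: ids {6, 8, 11, 15, 18, 20, 23, 28, 29, 31, 40}
category = 'Electronics': ids {8, 40}
Combine with AND.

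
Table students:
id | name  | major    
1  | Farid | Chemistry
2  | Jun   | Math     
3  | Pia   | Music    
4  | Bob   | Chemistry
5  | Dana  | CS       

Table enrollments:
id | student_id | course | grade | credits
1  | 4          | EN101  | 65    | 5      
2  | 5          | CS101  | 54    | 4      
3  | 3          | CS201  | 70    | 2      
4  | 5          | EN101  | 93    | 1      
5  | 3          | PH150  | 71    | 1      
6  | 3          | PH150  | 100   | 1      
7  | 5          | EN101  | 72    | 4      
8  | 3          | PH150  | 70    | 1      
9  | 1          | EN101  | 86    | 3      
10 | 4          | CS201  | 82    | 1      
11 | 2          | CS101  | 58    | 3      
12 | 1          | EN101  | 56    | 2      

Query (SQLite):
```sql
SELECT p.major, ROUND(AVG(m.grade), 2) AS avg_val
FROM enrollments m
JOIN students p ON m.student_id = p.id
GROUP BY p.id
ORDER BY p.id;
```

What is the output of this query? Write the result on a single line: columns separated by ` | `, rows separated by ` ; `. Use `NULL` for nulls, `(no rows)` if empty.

Chemistry | 71 ; Math | 58 ; Music | 77.75 ; Chemistry | 73.5 ; CS | 73

Join each enrollments row to its students via student_id.
Group joined rows by students.id; compute ROUND(AVG(m.grade), 2) per group.
  1: ids {9, 12} → ROUND(AVG(m.grade), 2)=71
  2: ids {11} → ROUND(AVG(m.grade), 2)=58
  3: ids {3, 5, 6, 8} → ROUND(AVG(m.grade), 2)=77.75
  4: ids {1, 10} → ROUND(AVG(m.grade), 2)=73.5
  5: ids {2, 4, 7} → ROUND(AVG(m.grade), 2)=73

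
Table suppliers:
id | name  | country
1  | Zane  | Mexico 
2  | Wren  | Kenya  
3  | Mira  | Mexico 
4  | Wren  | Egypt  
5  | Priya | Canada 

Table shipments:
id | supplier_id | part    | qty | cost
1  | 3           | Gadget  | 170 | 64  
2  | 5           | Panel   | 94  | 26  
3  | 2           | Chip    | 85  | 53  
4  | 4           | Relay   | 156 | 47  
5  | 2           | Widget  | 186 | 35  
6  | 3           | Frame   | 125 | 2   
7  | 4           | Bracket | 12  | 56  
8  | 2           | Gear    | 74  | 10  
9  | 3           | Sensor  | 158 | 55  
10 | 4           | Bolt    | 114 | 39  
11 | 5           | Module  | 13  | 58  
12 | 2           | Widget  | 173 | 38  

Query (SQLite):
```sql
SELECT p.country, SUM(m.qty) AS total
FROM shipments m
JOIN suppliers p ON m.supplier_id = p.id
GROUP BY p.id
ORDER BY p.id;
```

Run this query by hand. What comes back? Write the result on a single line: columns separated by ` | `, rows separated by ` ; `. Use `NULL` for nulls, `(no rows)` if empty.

Kenya | 518 ; Mexico | 453 ; Egypt | 282 ; Canada | 107

Join each shipments row to its suppliers via supplier_id.
Group joined rows by suppliers.id; compute SUM(m.qty) per group.
  2: ids {3, 5, 8, 12} → SUM(m.qty)=518
  3: ids {1, 6, 9} → SUM(m.qty)=453
  4: ids {4, 7, 10} → SUM(m.qty)=282
  5: ids {2, 11} → SUM(m.qty)=107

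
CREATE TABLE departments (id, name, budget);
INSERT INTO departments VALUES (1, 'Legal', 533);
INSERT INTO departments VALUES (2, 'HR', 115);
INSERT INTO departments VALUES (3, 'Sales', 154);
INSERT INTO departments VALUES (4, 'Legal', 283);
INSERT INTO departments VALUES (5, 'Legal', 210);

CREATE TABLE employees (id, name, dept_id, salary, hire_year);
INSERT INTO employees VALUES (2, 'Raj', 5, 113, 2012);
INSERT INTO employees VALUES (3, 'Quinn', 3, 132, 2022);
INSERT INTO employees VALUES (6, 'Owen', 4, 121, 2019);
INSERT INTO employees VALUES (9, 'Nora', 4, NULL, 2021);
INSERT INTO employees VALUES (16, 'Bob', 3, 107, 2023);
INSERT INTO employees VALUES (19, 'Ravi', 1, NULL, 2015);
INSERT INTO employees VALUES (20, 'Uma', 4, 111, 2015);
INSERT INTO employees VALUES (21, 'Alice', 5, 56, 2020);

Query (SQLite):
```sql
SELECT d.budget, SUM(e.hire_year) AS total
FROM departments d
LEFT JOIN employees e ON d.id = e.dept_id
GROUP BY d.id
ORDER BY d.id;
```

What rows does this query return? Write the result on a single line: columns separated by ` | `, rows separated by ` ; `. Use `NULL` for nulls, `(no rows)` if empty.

533 | 2015 ; 115 | NULL ; 154 | 4045 ; 283 | 6055 ; 210 | 4032

LEFT JOIN keeps every departments row; unmatched ones get NULL for employees columns.
Group by departments.id and compute SUM(e.hire_year). SUM over an all-NULL group is NULL.
  1: ids {19} → SUM(e.hire_year)=2015
  2: ids {—} → SUM(e.hire_year)=NULL
  3: ids {3, 16} → SUM(e.hire_year)=4045
  4: ids {6, 9, 20} → SUM(e.hire_year)=6055
  5: ids {2, 21} → SUM(e.hire_year)=4032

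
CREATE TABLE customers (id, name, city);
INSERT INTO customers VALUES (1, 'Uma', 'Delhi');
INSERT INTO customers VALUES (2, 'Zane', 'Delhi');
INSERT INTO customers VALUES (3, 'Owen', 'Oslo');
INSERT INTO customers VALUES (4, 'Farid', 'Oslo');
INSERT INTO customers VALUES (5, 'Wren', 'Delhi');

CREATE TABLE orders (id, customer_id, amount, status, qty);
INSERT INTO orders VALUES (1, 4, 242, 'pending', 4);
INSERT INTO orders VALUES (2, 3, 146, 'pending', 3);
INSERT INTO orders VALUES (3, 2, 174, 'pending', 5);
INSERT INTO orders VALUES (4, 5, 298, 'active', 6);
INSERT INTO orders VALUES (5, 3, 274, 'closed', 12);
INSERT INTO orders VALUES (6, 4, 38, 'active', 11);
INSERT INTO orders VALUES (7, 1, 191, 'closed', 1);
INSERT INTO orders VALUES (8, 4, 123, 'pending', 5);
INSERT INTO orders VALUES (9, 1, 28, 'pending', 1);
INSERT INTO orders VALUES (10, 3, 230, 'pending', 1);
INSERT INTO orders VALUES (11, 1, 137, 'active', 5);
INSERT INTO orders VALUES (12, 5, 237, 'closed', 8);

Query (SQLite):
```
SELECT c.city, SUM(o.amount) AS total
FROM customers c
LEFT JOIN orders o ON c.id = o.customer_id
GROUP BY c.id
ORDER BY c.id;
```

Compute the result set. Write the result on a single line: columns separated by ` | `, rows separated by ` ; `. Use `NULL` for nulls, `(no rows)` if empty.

LEFT JOIN keeps every customers row; unmatched ones get NULL for orders columns.
Group by customers.id and compute SUM(o.amount). SUM over an all-NULL group is NULL.
  1: ids {7, 9, 11} → SUM(o.amount)=356
  2: ids {3} → SUM(o.amount)=174
  3: ids {2, 5, 10} → SUM(o.amount)=650
  4: ids {1, 6, 8} → SUM(o.amount)=403
  5: ids {4, 12} → SUM(o.amount)=535

Delhi | 356 ; Delhi | 174 ; Oslo | 650 ; Oslo | 403 ; Delhi | 535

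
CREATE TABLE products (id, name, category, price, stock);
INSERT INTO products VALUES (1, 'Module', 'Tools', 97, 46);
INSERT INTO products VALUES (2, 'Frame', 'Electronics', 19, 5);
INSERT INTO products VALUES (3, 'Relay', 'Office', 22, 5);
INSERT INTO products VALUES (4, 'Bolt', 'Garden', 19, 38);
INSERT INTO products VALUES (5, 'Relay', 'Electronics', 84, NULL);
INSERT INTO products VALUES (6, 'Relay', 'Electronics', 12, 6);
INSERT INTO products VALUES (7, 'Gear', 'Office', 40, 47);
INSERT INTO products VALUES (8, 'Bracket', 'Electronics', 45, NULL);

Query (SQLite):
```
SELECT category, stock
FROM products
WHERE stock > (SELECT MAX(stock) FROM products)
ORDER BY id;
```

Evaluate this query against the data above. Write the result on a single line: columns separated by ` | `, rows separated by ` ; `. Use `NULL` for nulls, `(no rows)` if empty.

(no rows)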